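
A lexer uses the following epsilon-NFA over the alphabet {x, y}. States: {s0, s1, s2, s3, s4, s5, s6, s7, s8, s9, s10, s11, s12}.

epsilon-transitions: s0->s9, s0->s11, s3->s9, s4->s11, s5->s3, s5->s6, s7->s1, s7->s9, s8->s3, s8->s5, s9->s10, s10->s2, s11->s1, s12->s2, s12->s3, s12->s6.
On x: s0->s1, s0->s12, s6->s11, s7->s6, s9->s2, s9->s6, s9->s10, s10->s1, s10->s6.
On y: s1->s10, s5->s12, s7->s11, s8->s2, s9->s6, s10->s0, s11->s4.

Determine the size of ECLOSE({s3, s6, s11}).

Start with {s3, s6, s11}.
From s3 via epsilon: add s9.
From s11 via epsilon: add s1.
From s9 via epsilon: add s10.
From s10 via epsilon: add s2.
epsilon-closure = {s1, s2, s3, s6, s9, s10, s11}, which has 7 states.

7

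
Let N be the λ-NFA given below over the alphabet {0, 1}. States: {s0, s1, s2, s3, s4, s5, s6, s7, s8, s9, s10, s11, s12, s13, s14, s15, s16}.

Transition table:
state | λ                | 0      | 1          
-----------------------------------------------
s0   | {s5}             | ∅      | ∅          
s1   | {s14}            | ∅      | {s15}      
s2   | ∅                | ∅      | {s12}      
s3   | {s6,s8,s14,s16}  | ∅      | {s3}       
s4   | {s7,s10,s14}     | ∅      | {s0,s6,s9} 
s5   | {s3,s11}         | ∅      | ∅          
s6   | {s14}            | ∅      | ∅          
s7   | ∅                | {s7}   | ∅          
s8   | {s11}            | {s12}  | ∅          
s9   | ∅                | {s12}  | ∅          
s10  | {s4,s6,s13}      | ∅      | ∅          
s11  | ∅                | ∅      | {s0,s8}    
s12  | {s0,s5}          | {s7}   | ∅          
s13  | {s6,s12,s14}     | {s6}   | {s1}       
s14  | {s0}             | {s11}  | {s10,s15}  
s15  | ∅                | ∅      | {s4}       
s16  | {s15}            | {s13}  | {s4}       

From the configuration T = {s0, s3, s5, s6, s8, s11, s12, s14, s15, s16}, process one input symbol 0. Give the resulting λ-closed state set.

{s0, s3, s5, s6, s7, s8, s11, s12, s13, s14, s15, s16}

s8 on 0 → {s12}.
s12 on 0 → {s7}.
s14 on 0 → {s11}.
s16 on 0 → {s13}.
No 0-transition from s0, s3, s5, s6, s11, s15.
Union after reading 0: {s7, s11, s12, s13}.
Now take the λ-closure:
From s12 via λ: add s0, s5.
From s13 via λ: add s6, s14.
From s5 via λ: add s3.
From s3 via λ: add s8, s16.
From s16 via λ: add s15.
No new states can be added; the closed set is {s0, s3, s5, s6, s7, s8, s11, s12, s13, s14, s15, s16}.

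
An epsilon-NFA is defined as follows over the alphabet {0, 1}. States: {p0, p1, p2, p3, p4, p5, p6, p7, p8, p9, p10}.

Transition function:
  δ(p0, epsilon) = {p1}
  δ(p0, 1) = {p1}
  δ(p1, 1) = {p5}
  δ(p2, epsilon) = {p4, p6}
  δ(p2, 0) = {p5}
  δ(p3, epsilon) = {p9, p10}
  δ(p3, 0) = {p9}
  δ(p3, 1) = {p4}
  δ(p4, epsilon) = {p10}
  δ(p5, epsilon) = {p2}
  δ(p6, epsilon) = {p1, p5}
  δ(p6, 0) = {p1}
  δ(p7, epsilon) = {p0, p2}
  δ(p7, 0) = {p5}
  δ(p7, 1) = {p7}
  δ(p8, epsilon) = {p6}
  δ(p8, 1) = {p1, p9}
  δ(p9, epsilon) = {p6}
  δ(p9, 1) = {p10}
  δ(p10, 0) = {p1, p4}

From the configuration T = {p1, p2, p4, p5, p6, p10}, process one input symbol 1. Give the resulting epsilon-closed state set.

{p1, p2, p4, p5, p6, p10}

p1 on 1 → {p5}.
No 1-transition from p2, p4, p5, p6, p10.
Union after reading 1: {p5}.
Now take the epsilon-closure:
From p5 via epsilon: add p2.
From p2 via epsilon: add p4, p6.
From p4 via epsilon: add p10.
From p6 via epsilon: add p1.
No new states can be added; the closed set is {p1, p2, p4, p5, p6, p10}.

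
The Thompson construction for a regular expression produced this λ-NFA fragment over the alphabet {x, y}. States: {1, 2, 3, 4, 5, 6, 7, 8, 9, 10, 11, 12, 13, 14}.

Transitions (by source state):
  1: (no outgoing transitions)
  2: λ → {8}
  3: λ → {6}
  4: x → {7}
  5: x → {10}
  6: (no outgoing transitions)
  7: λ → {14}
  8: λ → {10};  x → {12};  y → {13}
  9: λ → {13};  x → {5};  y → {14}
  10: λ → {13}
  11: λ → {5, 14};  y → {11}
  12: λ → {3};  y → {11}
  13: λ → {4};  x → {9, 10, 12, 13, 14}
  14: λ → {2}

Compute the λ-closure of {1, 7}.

{1, 2, 4, 7, 8, 10, 13, 14}

Start with {1, 7}.
From 7 via λ: add 14.
From 14 via λ: add 2.
From 2 via λ: add 8.
From 8 via λ: add 10.
From 10 via λ: add 13.
From 13 via λ: add 4.
No new states can be added; the closed set is {1, 2, 4, 7, 8, 10, 13, 14}.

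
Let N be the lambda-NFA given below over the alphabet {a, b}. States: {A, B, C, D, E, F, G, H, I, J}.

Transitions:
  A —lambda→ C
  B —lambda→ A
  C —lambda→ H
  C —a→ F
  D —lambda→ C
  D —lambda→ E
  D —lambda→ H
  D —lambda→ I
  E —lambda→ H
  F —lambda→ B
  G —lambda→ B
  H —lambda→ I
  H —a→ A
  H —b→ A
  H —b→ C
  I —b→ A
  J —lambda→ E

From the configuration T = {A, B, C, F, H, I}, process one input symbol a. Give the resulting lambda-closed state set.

{A, B, C, F, H, I}

C on a → {F}.
H on a → {A}.
No a-transition from A, B, F, I.
Union after reading a: {A, F}.
Now take the lambda-closure:
From A via lambda: add C.
From F via lambda: add B.
From C via lambda: add H.
From H via lambda: add I.
No new states can be added; the closed set is {A, B, C, F, H, I}.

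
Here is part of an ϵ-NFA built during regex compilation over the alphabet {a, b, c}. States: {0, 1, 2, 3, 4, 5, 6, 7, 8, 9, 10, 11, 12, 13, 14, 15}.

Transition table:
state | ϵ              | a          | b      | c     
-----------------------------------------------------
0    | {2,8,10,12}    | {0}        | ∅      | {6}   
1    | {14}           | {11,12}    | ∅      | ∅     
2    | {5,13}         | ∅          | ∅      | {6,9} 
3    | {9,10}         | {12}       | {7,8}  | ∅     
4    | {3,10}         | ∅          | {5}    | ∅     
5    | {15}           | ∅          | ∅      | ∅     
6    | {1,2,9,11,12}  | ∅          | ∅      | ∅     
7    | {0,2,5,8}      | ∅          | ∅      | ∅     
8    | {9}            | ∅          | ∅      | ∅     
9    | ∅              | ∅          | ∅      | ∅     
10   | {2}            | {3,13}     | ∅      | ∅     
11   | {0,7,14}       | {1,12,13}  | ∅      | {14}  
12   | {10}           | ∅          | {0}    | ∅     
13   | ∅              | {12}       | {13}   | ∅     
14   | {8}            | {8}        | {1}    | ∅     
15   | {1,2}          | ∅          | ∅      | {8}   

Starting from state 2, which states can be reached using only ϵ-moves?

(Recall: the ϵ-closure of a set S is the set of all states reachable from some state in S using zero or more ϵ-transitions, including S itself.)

Start with {2}.
From 2 via ϵ: add 5, 13.
From 5 via ϵ: add 15.
From 15 via ϵ: add 1.
From 1 via ϵ: add 14.
From 14 via ϵ: add 8.
From 8 via ϵ: add 9.
No new states can be added; the closed set is {1, 2, 5, 8, 9, 13, 14, 15}.

{1, 2, 5, 8, 9, 13, 14, 15}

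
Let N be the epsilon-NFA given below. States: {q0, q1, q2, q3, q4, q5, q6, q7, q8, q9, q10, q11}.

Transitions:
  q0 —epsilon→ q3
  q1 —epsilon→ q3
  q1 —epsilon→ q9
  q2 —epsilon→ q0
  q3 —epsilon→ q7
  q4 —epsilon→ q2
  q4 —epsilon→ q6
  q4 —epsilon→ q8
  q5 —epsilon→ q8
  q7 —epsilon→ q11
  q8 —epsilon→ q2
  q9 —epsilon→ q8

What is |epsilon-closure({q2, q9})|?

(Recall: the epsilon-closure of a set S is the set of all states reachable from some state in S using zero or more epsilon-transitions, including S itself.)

7

Start with {q2, q9}.
From q2 via epsilon: add q0.
From q9 via epsilon: add q8.
From q0 via epsilon: add q3.
From q3 via epsilon: add q7.
From q7 via epsilon: add q11.
epsilon-closure = {q0, q2, q3, q7, q8, q9, q11}, which has 7 states.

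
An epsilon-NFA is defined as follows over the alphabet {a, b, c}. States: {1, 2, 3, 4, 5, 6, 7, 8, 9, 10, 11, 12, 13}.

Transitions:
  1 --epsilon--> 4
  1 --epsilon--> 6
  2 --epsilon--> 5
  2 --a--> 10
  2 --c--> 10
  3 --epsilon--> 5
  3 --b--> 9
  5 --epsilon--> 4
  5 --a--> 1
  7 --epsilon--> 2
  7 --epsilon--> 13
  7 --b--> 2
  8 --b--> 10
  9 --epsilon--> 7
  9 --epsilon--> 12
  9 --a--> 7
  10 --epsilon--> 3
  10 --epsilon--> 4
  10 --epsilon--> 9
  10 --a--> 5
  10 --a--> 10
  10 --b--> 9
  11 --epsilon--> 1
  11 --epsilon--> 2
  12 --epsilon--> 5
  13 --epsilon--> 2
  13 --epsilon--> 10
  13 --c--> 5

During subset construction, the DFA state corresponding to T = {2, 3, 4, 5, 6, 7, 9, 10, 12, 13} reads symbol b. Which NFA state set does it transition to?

3 on b → {9}.
7 on b → {2}.
10 on b → {9}.
No b-transition from 2, 4, 5, 6, 9, 12, 13.
Union after reading b: {2, 9}.
Now take the epsilon-closure:
From 2 via epsilon: add 5.
From 9 via epsilon: add 7, 12.
From 5 via epsilon: add 4.
From 7 via epsilon: add 13.
From 13 via epsilon: add 10.
From 10 via epsilon: add 3.
No new states can be added; the closed set is {2, 3, 4, 5, 7, 9, 10, 12, 13}.

{2, 3, 4, 5, 7, 9, 10, 12, 13}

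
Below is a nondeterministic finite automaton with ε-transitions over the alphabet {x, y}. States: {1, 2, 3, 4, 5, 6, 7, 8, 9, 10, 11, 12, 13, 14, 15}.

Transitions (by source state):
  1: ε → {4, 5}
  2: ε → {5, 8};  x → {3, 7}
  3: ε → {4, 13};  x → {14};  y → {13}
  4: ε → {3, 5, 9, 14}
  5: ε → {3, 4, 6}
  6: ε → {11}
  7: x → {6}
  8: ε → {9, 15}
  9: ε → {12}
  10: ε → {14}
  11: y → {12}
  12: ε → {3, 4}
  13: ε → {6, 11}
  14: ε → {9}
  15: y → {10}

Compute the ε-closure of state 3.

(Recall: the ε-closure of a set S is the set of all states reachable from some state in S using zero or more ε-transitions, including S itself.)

Start with {3}.
From 3 via ε: add 4, 13.
From 4 via ε: add 5, 9, 14.
From 13 via ε: add 6, 11.
From 9 via ε: add 12.
No new states can be added; the closed set is {3, 4, 5, 6, 9, 11, 12, 13, 14}.

{3, 4, 5, 6, 9, 11, 12, 13, 14}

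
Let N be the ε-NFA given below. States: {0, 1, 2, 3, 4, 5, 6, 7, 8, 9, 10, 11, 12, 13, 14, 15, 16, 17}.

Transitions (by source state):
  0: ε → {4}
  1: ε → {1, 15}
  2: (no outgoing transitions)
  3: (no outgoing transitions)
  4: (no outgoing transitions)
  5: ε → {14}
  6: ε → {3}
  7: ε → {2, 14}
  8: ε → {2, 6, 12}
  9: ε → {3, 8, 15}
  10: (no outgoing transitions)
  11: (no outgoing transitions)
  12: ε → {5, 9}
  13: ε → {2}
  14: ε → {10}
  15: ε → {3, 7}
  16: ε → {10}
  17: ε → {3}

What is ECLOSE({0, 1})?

{0, 1, 2, 3, 4, 7, 10, 14, 15}

Start with {0, 1}.
From 0 via ε: add 4.
From 1 via ε: add 15.
From 15 via ε: add 3, 7.
From 7 via ε: add 2, 14.
From 14 via ε: add 10.
No new states can be added; the closed set is {0, 1, 2, 3, 4, 7, 10, 14, 15}.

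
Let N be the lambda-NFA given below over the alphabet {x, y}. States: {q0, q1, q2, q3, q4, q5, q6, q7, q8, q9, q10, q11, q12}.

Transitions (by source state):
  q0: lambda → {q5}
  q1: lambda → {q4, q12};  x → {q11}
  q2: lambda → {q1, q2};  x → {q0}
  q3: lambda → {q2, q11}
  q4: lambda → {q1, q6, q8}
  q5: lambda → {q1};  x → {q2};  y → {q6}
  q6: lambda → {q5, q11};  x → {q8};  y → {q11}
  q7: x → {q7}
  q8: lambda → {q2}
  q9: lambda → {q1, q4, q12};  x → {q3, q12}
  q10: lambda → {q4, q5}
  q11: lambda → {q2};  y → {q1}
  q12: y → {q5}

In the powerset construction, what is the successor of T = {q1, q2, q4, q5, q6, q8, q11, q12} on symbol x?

q1 on x → {q11}.
q2 on x → {q0}.
q5 on x → {q2}.
q6 on x → {q8}.
No x-transition from q4, q8, q11, q12.
Union after reading x: {q0, q2, q8, q11}.
Now take the lambda-closure:
From q0 via lambda: add q5.
From q2 via lambda: add q1.
From q1 via lambda: add q4, q12.
From q4 via lambda: add q6.
No new states can be added; the closed set is {q0, q1, q2, q4, q5, q6, q8, q11, q12}.

{q0, q1, q2, q4, q5, q6, q8, q11, q12}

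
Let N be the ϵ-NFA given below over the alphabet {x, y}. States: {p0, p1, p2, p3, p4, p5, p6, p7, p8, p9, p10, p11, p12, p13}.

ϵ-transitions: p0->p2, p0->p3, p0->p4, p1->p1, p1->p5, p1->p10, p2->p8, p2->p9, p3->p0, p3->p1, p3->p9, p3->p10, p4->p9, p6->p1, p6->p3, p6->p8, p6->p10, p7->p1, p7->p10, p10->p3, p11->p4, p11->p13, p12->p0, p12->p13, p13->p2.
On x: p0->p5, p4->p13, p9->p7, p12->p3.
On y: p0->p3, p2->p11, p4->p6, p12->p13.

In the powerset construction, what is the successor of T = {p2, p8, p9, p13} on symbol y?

{p2, p4, p8, p9, p11, p13}

p2 on y → {p11}.
No y-transition from p8, p9, p13.
Union after reading y: {p11}.
Now take the ϵ-closure:
From p11 via ϵ: add p4, p13.
From p4 via ϵ: add p9.
From p13 via ϵ: add p2.
From p2 via ϵ: add p8.
No new states can be added; the closed set is {p2, p4, p8, p9, p11, p13}.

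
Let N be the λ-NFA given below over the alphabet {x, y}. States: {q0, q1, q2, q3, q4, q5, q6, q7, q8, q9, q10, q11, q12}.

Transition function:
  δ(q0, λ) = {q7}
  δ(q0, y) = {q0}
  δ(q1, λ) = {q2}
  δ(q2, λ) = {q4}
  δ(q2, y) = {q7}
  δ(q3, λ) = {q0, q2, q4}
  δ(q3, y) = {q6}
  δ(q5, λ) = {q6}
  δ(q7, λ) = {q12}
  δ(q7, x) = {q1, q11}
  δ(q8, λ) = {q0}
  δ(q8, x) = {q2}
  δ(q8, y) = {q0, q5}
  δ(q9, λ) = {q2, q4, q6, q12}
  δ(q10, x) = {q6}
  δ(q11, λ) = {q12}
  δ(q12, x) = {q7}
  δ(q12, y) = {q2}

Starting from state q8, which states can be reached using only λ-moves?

{q0, q7, q8, q12}

Start with {q8}.
From q8 via λ: add q0.
From q0 via λ: add q7.
From q7 via λ: add q12.
No new states can be added; the closed set is {q0, q7, q8, q12}.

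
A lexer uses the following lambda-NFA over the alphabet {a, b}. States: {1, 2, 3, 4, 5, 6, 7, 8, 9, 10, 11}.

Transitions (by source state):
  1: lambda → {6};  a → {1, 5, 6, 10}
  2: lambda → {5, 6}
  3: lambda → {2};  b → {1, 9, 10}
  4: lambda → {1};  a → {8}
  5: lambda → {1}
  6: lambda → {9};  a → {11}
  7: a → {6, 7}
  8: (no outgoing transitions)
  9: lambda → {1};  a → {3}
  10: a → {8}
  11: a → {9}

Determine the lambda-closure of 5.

Start with {5}.
From 5 via lambda: add 1.
From 1 via lambda: add 6.
From 6 via lambda: add 9.
No new states can be added; the closed set is {1, 5, 6, 9}.

{1, 5, 6, 9}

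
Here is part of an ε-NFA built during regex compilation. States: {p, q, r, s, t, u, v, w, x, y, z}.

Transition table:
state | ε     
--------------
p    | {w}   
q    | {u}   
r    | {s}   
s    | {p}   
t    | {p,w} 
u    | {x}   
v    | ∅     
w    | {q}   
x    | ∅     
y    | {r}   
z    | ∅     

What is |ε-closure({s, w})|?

6

Start with {s, w}.
From s via ε: add p.
From w via ε: add q.
From q via ε: add u.
From u via ε: add x.
ε-closure = {p, q, s, u, w, x}, which has 6 states.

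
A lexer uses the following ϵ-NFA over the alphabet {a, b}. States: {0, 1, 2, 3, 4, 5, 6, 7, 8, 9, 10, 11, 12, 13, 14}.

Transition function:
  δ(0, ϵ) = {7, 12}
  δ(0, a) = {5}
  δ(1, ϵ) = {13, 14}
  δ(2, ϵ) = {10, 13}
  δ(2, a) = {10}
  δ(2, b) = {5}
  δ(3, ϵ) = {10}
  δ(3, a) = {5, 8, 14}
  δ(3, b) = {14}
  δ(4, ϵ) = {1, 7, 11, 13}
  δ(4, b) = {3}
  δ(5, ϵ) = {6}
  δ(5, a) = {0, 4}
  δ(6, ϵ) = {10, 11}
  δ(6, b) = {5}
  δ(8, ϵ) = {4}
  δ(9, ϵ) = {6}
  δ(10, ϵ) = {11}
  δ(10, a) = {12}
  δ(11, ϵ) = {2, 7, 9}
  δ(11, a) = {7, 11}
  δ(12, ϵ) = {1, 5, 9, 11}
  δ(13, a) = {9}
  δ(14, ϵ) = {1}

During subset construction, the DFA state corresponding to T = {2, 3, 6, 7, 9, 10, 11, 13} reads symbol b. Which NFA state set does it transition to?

{1, 2, 5, 6, 7, 9, 10, 11, 13, 14}

2 on b → {5}.
3 on b → {14}.
6 on b → {5}.
No b-transition from 7, 9, 10, 11, 13.
Union after reading b: {5, 14}.
Now take the ϵ-closure:
From 5 via ϵ: add 6.
From 14 via ϵ: add 1.
From 1 via ϵ: add 13.
From 6 via ϵ: add 10, 11.
From 11 via ϵ: add 2, 7, 9.
No new states can be added; the closed set is {1, 2, 5, 6, 7, 9, 10, 11, 13, 14}.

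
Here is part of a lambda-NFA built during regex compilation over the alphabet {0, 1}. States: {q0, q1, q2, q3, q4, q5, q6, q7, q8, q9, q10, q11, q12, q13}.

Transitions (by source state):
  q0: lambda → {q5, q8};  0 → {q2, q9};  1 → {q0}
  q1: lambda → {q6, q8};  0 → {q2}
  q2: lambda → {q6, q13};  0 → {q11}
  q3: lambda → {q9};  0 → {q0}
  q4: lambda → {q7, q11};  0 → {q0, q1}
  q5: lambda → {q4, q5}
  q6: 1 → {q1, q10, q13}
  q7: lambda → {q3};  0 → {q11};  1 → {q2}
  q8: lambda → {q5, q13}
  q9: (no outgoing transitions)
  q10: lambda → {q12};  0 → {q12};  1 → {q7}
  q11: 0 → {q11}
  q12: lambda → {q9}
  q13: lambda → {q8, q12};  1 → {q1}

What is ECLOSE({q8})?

{q3, q4, q5, q7, q8, q9, q11, q12, q13}

Start with {q8}.
From q8 via lambda: add q5, q13.
From q5 via lambda: add q4.
From q13 via lambda: add q12.
From q4 via lambda: add q7, q11.
From q12 via lambda: add q9.
From q7 via lambda: add q3.
No new states can be added; the closed set is {q3, q4, q5, q7, q8, q9, q11, q12, q13}.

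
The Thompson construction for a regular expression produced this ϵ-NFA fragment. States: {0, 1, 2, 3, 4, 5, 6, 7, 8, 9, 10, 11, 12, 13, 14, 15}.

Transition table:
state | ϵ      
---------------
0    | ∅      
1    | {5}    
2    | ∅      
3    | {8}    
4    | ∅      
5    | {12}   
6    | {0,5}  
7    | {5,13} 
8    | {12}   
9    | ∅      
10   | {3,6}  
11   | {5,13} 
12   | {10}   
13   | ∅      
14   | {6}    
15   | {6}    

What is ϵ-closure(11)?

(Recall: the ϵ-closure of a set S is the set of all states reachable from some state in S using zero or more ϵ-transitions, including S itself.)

Start with {11}.
From 11 via ϵ: add 5, 13.
From 5 via ϵ: add 12.
From 12 via ϵ: add 10.
From 10 via ϵ: add 3, 6.
From 3 via ϵ: add 8.
From 6 via ϵ: add 0.
No new states can be added; the closed set is {0, 3, 5, 6, 8, 10, 11, 12, 13}.

{0, 3, 5, 6, 8, 10, 11, 12, 13}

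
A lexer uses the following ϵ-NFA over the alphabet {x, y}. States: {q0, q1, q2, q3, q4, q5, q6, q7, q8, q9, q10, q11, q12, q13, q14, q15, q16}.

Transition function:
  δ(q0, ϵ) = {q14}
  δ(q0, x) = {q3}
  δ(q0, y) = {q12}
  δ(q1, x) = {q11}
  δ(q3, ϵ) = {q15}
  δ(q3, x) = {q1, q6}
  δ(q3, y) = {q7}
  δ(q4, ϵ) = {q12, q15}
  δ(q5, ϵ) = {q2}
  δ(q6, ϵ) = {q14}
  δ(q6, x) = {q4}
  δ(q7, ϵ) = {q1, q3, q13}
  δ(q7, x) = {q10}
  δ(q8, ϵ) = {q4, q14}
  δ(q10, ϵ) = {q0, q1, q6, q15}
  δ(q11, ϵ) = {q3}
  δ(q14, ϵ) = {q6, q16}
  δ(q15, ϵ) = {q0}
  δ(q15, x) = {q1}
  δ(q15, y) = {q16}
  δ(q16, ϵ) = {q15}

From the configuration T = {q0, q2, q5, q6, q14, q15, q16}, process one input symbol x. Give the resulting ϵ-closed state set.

q0 on x → {q3}.
q6 on x → {q4}.
q15 on x → {q1}.
No x-transition from q2, q5, q14, q16.
Union after reading x: {q1, q3, q4}.
Now take the ϵ-closure:
From q3 via ϵ: add q15.
From q4 via ϵ: add q12.
From q15 via ϵ: add q0.
From q0 via ϵ: add q14.
From q14 via ϵ: add q6, q16.
No new states can be added; the closed set is {q0, q1, q3, q4, q6, q12, q14, q15, q16}.

{q0, q1, q3, q4, q6, q12, q14, q15, q16}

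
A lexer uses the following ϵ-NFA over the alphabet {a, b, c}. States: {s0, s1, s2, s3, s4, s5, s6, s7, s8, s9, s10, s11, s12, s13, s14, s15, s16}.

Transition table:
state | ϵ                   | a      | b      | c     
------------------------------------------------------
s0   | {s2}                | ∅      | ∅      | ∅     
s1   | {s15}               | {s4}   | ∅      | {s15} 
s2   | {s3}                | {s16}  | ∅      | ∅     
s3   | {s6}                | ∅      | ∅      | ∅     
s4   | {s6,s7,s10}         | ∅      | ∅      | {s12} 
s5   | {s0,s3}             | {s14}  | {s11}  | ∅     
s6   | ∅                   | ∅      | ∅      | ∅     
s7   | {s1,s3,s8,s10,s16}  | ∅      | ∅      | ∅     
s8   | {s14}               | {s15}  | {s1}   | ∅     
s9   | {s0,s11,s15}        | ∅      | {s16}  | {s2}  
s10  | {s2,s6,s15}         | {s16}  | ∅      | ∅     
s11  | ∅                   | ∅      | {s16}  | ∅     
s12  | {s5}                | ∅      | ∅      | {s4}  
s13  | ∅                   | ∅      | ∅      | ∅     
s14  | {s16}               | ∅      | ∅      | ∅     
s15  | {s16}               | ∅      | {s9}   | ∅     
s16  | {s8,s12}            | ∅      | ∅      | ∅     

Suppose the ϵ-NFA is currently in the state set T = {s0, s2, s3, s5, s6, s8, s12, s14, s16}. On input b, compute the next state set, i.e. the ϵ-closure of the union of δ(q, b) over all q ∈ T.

{s0, s1, s2, s3, s5, s6, s8, s11, s12, s14, s15, s16}

s5 on b → {s11}.
s8 on b → {s1}.
No b-transition from s0, s2, s3, s6, s12, s14, s16.
Union after reading b: {s1, s11}.
Now take the ϵ-closure:
From s1 via ϵ: add s15.
From s15 via ϵ: add s16.
From s16 via ϵ: add s8, s12.
From s8 via ϵ: add s14.
From s12 via ϵ: add s5.
From s5 via ϵ: add s0, s3.
From s0 via ϵ: add s2.
From s3 via ϵ: add s6.
No new states can be added; the closed set is {s0, s1, s2, s3, s5, s6, s8, s11, s12, s14, s15, s16}.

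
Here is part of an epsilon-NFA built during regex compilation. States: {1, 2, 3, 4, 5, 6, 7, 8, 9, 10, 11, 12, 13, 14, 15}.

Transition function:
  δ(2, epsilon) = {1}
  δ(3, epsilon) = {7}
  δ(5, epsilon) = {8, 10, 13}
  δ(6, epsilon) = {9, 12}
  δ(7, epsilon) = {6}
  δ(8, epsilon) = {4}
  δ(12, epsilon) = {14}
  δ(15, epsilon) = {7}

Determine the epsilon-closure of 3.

Start with {3}.
From 3 via epsilon: add 7.
From 7 via epsilon: add 6.
From 6 via epsilon: add 9, 12.
From 12 via epsilon: add 14.
No new states can be added; the closed set is {3, 6, 7, 9, 12, 14}.

{3, 6, 7, 9, 12, 14}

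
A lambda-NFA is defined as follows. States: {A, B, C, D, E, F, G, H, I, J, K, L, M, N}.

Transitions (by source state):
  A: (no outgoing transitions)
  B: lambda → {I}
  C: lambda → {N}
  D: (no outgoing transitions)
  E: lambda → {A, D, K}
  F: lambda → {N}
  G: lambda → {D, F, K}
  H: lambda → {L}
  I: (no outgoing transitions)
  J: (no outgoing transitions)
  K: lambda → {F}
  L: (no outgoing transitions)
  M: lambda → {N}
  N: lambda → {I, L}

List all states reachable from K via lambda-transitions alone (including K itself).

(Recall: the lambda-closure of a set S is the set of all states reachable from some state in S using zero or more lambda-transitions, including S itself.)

{F, I, K, L, N}

Start with {K}.
From K via lambda: add F.
From F via lambda: add N.
From N via lambda: add I, L.
No new states can be added; the closed set is {F, I, K, L, N}.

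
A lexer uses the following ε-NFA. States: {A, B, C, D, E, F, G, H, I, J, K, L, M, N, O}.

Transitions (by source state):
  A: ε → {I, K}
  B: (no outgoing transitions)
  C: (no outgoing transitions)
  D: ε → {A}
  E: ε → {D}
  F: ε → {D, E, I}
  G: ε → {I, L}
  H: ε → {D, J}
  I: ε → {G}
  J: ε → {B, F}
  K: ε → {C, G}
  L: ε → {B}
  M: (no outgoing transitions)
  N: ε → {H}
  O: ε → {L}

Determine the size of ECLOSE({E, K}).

9

Start with {E, K}.
From E via ε: add D.
From K via ε: add C, G.
From D via ε: add A.
From G via ε: add I, L.
From L via ε: add B.
ε-closure = {A, B, C, D, E, G, I, K, L}, which has 9 states.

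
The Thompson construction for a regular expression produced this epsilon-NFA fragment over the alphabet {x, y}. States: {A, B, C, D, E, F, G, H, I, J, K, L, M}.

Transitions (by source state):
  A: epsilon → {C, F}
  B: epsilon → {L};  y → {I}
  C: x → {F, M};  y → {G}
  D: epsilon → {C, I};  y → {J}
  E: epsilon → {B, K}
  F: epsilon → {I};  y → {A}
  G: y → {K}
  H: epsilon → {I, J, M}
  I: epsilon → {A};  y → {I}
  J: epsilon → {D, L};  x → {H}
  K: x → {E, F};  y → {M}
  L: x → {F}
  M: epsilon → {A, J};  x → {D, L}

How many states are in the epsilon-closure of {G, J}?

8

Start with {G, J}.
From J via epsilon: add D, L.
From D via epsilon: add C, I.
From I via epsilon: add A.
From A via epsilon: add F.
epsilon-closure = {A, C, D, F, G, I, J, L}, which has 8 states.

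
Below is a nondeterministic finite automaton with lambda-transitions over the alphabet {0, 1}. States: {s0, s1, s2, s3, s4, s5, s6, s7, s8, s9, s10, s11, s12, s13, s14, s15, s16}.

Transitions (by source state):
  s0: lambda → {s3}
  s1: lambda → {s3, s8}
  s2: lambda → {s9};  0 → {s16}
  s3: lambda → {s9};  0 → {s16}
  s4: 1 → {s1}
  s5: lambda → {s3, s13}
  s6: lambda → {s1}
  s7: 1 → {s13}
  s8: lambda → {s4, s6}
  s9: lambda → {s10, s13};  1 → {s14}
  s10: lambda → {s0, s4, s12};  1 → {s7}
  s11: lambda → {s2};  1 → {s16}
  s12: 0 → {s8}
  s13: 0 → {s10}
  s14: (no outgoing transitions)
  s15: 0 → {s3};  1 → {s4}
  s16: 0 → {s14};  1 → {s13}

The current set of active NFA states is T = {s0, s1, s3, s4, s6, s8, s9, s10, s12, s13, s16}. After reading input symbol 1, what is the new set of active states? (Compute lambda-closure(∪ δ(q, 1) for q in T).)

s4 on 1 → {s1}.
s9 on 1 → {s14}.
s10 on 1 → {s7}.
s16 on 1 → {s13}.
No 1-transition from s0, s1, s3, s6, s8, s12, s13.
Union after reading 1: {s1, s7, s13, s14}.
Now take the lambda-closure:
From s1 via lambda: add s3, s8.
From s3 via lambda: add s9.
From s8 via lambda: add s4, s6.
From s9 via lambda: add s10.
From s10 via lambda: add s0, s12.
No new states can be added; the closed set is {s0, s1, s3, s4, s6, s7, s8, s9, s10, s12, s13, s14}.

{s0, s1, s3, s4, s6, s7, s8, s9, s10, s12, s13, s14}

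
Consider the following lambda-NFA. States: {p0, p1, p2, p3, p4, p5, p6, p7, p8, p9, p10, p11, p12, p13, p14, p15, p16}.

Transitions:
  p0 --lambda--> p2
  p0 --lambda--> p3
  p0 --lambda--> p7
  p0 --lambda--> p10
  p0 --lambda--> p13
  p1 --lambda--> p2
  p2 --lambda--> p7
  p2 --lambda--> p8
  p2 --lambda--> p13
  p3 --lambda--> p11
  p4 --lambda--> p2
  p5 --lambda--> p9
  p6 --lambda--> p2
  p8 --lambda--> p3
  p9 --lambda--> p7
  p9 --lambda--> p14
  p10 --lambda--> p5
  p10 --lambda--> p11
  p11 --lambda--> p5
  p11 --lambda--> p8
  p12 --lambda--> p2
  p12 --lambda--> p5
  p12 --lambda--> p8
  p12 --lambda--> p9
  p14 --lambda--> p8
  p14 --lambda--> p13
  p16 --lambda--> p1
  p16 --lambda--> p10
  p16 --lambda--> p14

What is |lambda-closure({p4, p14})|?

10

Start with {p4, p14}.
From p4 via lambda: add p2.
From p14 via lambda: add p8, p13.
From p2 via lambda: add p7.
From p8 via lambda: add p3.
From p3 via lambda: add p11.
From p11 via lambda: add p5.
From p5 via lambda: add p9.
lambda-closure = {p2, p3, p4, p5, p7, p8, p9, p11, p13, p14}, which has 10 states.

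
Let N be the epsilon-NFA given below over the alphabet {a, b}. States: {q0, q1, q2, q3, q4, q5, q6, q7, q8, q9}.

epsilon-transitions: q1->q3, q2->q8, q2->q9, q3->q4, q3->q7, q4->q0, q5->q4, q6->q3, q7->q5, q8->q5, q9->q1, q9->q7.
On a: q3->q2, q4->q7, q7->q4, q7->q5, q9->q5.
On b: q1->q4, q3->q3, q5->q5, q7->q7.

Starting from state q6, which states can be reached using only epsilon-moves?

Start with {q6}.
From q6 via epsilon: add q3.
From q3 via epsilon: add q4, q7.
From q4 via epsilon: add q0.
From q7 via epsilon: add q5.
No new states can be added; the closed set is {q0, q3, q4, q5, q6, q7}.

{q0, q3, q4, q5, q6, q7}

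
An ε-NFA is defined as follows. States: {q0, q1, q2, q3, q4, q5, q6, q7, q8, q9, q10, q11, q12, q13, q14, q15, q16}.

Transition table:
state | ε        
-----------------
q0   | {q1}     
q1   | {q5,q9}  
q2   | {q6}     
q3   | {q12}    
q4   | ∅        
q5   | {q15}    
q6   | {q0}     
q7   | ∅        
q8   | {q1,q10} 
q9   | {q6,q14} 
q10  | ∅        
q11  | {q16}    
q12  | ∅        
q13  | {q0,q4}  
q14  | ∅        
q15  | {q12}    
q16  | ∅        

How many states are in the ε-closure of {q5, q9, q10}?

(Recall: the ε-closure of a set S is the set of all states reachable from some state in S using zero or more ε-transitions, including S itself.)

9

Start with {q5, q9, q10}.
From q5 via ε: add q15.
From q9 via ε: add q6, q14.
From q6 via ε: add q0.
From q15 via ε: add q12.
From q0 via ε: add q1.
ε-closure = {q0, q1, q5, q6, q9, q10, q12, q14, q15}, which has 9 states.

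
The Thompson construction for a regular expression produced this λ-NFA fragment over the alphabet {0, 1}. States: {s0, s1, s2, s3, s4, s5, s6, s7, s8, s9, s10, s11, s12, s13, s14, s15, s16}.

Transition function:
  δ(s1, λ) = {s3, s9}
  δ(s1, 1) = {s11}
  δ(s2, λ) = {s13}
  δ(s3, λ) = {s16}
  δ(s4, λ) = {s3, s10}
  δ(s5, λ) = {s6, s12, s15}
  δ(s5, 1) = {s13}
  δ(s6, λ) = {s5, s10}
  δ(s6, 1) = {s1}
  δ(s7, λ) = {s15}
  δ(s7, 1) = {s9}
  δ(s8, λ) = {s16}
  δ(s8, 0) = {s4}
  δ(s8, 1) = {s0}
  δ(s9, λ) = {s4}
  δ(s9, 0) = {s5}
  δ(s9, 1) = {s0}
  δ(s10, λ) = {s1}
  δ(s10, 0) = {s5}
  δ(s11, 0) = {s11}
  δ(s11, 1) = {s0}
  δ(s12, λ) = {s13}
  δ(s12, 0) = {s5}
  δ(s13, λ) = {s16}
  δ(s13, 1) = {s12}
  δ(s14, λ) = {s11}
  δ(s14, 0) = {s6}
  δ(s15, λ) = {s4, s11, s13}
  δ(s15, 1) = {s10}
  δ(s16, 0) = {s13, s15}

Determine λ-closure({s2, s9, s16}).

Start with {s2, s9, s16}.
From s2 via λ: add s13.
From s9 via λ: add s4.
From s4 via λ: add s3, s10.
From s10 via λ: add s1.
No new states can be added; the closed set is {s1, s2, s3, s4, s9, s10, s13, s16}.

{s1, s2, s3, s4, s9, s10, s13, s16}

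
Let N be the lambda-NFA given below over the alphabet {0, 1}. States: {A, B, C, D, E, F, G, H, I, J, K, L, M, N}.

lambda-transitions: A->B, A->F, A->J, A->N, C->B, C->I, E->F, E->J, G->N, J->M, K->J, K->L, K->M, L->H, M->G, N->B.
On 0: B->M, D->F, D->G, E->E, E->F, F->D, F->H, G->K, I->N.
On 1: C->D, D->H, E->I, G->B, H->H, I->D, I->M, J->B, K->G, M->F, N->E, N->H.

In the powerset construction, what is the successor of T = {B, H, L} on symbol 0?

{B, G, M, N}

B on 0 → {M}.
No 0-transition from H, L.
Union after reading 0: {M}.
Now take the lambda-closure:
From M via lambda: add G.
From G via lambda: add N.
From N via lambda: add B.
No new states can be added; the closed set is {B, G, M, N}.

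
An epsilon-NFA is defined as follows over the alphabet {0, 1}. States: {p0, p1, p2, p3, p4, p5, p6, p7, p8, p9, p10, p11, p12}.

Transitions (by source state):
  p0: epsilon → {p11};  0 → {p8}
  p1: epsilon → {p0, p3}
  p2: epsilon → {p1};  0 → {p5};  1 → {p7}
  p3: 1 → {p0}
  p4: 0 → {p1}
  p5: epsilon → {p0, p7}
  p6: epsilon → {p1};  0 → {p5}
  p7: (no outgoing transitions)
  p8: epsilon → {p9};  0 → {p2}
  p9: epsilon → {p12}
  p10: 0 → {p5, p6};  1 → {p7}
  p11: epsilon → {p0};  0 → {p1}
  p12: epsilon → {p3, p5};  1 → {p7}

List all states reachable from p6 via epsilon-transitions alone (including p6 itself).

{p0, p1, p3, p6, p11}

Start with {p6}.
From p6 via epsilon: add p1.
From p1 via epsilon: add p0, p3.
From p0 via epsilon: add p11.
No new states can be added; the closed set is {p0, p1, p3, p6, p11}.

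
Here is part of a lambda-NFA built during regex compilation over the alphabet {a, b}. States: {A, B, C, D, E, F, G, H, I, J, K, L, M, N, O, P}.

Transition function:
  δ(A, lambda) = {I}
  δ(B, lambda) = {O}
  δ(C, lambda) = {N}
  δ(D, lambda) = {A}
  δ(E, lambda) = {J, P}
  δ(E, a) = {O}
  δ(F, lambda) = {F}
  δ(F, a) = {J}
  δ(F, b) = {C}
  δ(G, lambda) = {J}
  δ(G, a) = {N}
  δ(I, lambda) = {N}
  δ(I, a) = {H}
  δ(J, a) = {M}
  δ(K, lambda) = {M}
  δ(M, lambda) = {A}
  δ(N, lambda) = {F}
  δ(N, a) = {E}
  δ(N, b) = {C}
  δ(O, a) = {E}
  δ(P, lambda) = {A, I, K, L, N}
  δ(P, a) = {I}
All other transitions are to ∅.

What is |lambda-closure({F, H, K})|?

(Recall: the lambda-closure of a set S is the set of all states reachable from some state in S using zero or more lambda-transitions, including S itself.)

7

Start with {F, H, K}.
From K via lambda: add M.
From M via lambda: add A.
From A via lambda: add I.
From I via lambda: add N.
lambda-closure = {A, F, H, I, K, M, N}, which has 7 states.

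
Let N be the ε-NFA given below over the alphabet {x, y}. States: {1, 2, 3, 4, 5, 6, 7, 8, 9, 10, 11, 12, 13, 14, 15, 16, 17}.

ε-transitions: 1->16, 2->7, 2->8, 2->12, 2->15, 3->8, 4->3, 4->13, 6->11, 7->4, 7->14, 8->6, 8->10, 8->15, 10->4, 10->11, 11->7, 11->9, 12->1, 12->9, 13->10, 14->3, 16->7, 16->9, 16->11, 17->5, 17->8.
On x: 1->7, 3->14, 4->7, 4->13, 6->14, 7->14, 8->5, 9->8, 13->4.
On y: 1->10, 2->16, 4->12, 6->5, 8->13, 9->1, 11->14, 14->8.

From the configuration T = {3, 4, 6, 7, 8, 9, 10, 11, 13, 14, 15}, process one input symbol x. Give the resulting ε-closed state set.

{3, 4, 5, 6, 7, 8, 9, 10, 11, 13, 14, 15}

3 on x → {14}.
4 on x → {7, 13}.
6 on x → {14}.
7 on x → {14}.
8 on x → {5}.
9 on x → {8}.
13 on x → {4}.
No x-transition from 10, 11, 14, 15.
Union after reading x: {4, 5, 7, 8, 13, 14}.
Now take the ε-closure:
From 4 via ε: add 3.
From 8 via ε: add 6, 10, 15.
From 6 via ε: add 11.
From 11 via ε: add 9.
No new states can be added; the closed set is {3, 4, 5, 6, 7, 8, 9, 10, 11, 13, 14, 15}.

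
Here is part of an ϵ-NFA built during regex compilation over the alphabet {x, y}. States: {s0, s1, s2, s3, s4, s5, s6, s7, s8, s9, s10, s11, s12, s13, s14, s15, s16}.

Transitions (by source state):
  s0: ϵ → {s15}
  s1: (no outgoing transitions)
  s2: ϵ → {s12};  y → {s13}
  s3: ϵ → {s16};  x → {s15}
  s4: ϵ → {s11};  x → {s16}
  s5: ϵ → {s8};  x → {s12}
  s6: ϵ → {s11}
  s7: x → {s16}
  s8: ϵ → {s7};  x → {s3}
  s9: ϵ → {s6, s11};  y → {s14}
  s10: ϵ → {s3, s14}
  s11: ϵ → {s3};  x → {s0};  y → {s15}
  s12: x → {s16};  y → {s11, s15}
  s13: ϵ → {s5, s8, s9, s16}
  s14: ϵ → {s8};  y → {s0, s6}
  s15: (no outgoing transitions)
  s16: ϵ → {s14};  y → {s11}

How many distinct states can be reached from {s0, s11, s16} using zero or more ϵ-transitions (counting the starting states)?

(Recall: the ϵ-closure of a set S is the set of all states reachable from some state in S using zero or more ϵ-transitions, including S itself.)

Start with {s0, s11, s16}.
From s0 via ϵ: add s15.
From s11 via ϵ: add s3.
From s16 via ϵ: add s14.
From s14 via ϵ: add s8.
From s8 via ϵ: add s7.
ϵ-closure = {s0, s3, s7, s8, s11, s14, s15, s16}, which has 8 states.

8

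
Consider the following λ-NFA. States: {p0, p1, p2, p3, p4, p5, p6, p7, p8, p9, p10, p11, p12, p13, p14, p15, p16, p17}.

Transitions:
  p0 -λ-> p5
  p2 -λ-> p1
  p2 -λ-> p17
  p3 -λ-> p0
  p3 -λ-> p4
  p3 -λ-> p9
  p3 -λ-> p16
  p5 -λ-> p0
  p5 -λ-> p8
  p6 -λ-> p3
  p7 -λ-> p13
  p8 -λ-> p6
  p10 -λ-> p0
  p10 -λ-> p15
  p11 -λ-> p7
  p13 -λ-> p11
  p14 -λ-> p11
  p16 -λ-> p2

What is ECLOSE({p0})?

Start with {p0}.
From p0 via λ: add p5.
From p5 via λ: add p8.
From p8 via λ: add p6.
From p6 via λ: add p3.
From p3 via λ: add p4, p9, p16.
From p16 via λ: add p2.
From p2 via λ: add p1, p17.
No new states can be added; the closed set is {p0, p1, p2, p3, p4, p5, p6, p8, p9, p16, p17}.

{p0, p1, p2, p3, p4, p5, p6, p8, p9, p16, p17}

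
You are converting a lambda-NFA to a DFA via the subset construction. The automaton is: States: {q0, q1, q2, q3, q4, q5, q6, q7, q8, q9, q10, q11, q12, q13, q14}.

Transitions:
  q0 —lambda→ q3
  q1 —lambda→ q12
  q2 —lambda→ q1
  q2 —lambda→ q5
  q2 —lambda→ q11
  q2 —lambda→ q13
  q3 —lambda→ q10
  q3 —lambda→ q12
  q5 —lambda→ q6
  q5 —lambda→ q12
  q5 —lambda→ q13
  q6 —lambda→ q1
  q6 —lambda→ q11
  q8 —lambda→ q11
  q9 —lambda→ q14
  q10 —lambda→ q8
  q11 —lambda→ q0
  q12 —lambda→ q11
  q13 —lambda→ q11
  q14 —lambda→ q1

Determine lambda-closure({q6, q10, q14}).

{q0, q1, q3, q6, q8, q10, q11, q12, q14}

Start with {q6, q10, q14}.
From q6 via lambda: add q1, q11.
From q10 via lambda: add q8.
From q1 via lambda: add q12.
From q11 via lambda: add q0.
From q0 via lambda: add q3.
No new states can be added; the closed set is {q0, q1, q3, q6, q8, q10, q11, q12, q14}.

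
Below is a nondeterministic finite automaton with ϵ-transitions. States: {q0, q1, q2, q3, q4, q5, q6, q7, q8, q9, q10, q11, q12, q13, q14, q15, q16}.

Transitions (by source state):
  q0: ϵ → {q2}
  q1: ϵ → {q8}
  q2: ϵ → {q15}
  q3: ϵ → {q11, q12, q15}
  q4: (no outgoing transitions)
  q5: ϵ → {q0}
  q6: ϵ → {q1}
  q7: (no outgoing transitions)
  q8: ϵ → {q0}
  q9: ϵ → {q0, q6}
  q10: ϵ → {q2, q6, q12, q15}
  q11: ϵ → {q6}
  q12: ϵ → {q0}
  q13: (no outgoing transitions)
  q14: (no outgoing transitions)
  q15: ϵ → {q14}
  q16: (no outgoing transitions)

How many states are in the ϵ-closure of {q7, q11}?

9

Start with {q7, q11}.
From q11 via ϵ: add q6.
From q6 via ϵ: add q1.
From q1 via ϵ: add q8.
From q8 via ϵ: add q0.
From q0 via ϵ: add q2.
From q2 via ϵ: add q15.
From q15 via ϵ: add q14.
ϵ-closure = {q0, q1, q2, q6, q7, q8, q11, q14, q15}, which has 9 states.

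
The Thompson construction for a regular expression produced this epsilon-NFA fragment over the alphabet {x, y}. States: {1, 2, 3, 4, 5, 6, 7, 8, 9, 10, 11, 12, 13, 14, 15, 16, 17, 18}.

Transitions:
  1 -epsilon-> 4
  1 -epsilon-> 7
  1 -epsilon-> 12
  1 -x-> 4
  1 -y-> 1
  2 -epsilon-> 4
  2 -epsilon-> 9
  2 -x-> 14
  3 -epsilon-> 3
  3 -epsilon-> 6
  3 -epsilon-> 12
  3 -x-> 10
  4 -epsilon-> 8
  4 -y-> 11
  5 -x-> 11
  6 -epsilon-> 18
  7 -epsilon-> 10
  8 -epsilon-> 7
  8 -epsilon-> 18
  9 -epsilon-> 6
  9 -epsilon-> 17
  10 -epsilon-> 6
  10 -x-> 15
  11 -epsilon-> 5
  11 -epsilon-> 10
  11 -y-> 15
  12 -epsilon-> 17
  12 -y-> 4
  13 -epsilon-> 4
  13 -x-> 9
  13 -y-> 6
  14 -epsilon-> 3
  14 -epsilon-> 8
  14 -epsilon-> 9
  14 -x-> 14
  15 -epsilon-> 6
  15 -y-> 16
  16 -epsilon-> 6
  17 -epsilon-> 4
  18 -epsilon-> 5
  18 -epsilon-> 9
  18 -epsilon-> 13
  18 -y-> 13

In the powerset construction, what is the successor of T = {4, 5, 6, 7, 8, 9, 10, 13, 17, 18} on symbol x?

5 on x → {11}.
10 on x → {15}.
13 on x → {9}.
No x-transition from 4, 6, 7, 8, 9, 17, 18.
Union after reading x: {9, 11, 15}.
Now take the epsilon-closure:
From 9 via epsilon: add 6, 17.
From 11 via epsilon: add 5, 10.
From 6 via epsilon: add 18.
From 17 via epsilon: add 4.
From 4 via epsilon: add 8.
From 18 via epsilon: add 13.
From 8 via epsilon: add 7.
No new states can be added; the closed set is {4, 5, 6, 7, 8, 9, 10, 11, 13, 15, 17, 18}.

{4, 5, 6, 7, 8, 9, 10, 11, 13, 15, 17, 18}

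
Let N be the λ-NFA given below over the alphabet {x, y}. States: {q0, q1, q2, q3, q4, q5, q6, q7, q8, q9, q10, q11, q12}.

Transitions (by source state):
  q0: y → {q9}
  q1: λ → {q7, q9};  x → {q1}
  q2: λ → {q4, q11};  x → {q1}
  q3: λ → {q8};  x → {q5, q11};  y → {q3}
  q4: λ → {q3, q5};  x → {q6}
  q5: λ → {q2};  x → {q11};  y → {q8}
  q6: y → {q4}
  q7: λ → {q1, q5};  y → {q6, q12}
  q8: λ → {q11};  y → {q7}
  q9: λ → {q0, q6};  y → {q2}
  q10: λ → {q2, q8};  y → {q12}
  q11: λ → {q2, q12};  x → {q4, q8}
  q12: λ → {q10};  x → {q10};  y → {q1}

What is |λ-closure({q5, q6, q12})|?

Start with {q5, q6, q12}.
From q5 via λ: add q2.
From q12 via λ: add q10.
From q2 via λ: add q4, q11.
From q10 via λ: add q8.
From q4 via λ: add q3.
λ-closure = {q2, q3, q4, q5, q6, q8, q10, q11, q12}, which has 9 states.

9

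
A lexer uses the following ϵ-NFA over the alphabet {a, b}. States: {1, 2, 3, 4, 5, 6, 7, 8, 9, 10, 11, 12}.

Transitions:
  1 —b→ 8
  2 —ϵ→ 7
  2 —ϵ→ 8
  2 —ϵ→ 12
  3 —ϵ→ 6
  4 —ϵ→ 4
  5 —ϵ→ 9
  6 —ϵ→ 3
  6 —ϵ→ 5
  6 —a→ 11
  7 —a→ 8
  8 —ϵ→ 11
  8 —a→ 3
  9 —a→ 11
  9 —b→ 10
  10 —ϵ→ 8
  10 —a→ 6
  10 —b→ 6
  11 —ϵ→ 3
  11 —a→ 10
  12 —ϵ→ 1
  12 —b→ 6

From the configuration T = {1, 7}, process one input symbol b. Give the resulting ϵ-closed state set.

{3, 5, 6, 8, 9, 11}

1 on b → {8}.
No b-transition from 7.
Union after reading b: {8}.
Now take the ϵ-closure:
From 8 via ϵ: add 11.
From 11 via ϵ: add 3.
From 3 via ϵ: add 6.
From 6 via ϵ: add 5.
From 5 via ϵ: add 9.
No new states can be added; the closed set is {3, 5, 6, 8, 9, 11}.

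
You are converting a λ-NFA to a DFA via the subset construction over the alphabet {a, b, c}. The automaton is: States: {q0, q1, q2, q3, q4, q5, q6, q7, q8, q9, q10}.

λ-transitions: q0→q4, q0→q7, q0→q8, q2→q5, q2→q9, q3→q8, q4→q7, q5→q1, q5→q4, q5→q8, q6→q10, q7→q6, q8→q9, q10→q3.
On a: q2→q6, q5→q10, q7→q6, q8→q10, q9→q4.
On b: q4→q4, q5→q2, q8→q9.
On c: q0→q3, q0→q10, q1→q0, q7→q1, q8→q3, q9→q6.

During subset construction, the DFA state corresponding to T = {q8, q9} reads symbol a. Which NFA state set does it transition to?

q8 on a → {q10}.
q9 on a → {q4}.
Union after reading a: {q4, q10}.
Now take the λ-closure:
From q4 via λ: add q7.
From q10 via λ: add q3.
From q3 via λ: add q8.
From q7 via λ: add q6.
From q8 via λ: add q9.
No new states can be added; the closed set is {q3, q4, q6, q7, q8, q9, q10}.

{q3, q4, q6, q7, q8, q9, q10}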